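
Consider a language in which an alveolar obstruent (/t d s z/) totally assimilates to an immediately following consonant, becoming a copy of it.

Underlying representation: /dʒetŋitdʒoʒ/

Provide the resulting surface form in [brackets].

[dʒeŋŋidʒdʒoʒ]

/t/ before /ŋ/ → [ŋ] (total assimilation)
/t/ before /dʒ/ → [dʒ] (total assimilation)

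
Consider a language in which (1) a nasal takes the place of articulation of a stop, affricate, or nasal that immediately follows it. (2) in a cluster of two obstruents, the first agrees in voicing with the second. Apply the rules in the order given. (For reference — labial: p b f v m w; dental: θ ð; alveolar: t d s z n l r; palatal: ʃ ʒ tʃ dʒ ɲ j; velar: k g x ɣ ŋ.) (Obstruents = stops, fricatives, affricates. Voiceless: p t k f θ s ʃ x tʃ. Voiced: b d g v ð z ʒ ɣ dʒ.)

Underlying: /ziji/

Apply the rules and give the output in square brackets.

Rule 1: no segment meets the rule's conditions; no change.
After rule 1: ziji
Rule 2: no segment meets the rule's conditions; no change.

[ziji]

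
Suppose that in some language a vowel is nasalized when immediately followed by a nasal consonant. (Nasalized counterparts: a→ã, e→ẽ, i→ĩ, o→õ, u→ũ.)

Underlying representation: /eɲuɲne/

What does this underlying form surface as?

[ẽɲũɲne]

/e/ before nasal /ɲ/ → [ẽ]
/u/ before nasal /ɲ/ → [ũ]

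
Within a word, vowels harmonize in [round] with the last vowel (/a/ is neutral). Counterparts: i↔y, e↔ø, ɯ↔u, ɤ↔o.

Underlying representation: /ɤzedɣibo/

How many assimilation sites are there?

/ɤ/ harmonizes with /o/ ([+round]) → [o]
/e/ harmonizes with /o/ ([+round]) → [ø]
/i/ harmonizes with /o/ ([+round]) → [y]
3 segments change.

3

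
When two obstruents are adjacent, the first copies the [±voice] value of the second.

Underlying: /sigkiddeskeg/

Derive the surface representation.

/g/ before /k/ (voiceless) → [k]

[sikkiddeskeg]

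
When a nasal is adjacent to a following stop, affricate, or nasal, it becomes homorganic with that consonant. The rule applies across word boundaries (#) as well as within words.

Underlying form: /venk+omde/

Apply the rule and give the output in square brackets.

[veŋk+onde]

/n/ before /k/ (velar) → [ŋ]
/m/ before /d/ (alveolar) → [n]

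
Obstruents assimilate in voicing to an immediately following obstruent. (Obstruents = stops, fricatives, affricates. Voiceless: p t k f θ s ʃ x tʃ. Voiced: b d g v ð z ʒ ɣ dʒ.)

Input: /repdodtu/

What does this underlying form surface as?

[rebdottu]

/p/ before /d/ (voiced) → [b]
/d/ before /t/ (voiceless) → [t]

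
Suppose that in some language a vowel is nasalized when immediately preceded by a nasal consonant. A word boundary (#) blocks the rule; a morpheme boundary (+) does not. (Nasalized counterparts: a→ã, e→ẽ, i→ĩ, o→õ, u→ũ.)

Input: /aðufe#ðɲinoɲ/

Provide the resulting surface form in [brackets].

/i/ after nasal /ɲ/ → [ĩ]
/o/ after nasal /n/ → [õ]

[aðufe#ðɲĩnõɲ]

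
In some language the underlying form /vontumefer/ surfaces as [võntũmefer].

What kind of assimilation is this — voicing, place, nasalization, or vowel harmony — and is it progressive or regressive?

nasalization, regressive

/o/→[õ] /u/→[ũ].
Each target copies a feature from the following segment, so the direction is regressive.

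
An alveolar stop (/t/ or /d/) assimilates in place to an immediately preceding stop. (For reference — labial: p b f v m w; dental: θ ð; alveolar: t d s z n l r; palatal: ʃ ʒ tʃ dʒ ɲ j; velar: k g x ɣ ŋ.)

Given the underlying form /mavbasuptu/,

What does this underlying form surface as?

[mavbasuppu]

/t/ after /p/ (labial) → [p]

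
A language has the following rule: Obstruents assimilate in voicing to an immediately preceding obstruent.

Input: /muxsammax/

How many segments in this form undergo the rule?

0

No segment meets the rule's conditions.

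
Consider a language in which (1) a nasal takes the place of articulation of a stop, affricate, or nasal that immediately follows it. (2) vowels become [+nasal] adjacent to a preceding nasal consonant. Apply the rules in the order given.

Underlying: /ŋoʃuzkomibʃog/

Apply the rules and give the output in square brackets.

Rule 1: no segment meets the rule's conditions; no change.
After rule 1: ŋoʃuzkomibʃog
Rule 2: /o/ after nasal /ŋ/ → [õ]
Rule 2: /i/ after nasal /m/ → [ĩ]

[ŋõʃuzkomĩbʃog]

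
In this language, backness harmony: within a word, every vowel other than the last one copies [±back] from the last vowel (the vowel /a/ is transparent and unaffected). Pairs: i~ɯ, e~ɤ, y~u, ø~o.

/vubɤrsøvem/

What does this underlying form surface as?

/u/ harmonizes with /e/ ([-back]) → [y]
/ɤ/ harmonizes with /e/ ([-back]) → [e]

[vybersøvem]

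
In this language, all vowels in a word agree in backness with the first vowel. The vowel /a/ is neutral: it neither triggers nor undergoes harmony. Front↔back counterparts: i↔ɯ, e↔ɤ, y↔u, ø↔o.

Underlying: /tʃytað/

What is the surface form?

no segment meets the rule's conditions; no change.

[tʃytað]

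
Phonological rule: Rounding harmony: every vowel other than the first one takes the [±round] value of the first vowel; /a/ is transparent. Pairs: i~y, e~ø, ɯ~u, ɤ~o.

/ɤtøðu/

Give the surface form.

[ɤteðɯ]

/ø/ harmonizes with /ɤ/ ([-round]) → [e]
/u/ harmonizes with /ɤ/ ([-round]) → [ɯ]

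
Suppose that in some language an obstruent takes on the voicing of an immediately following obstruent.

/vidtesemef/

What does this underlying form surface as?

/d/ before /t/ (voiceless) → [t]

[vittesemef]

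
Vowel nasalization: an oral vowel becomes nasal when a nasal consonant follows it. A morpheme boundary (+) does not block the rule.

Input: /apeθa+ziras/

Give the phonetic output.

no segment meets the rule's conditions; no change.

[apeθa+ziras]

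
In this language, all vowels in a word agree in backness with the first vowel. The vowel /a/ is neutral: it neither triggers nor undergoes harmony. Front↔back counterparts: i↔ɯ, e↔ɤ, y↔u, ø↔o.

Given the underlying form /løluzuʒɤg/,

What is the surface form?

[lølyzyʒeg]

/u/ harmonizes with /ø/ ([-back]) → [y]
/u/ harmonizes with /ø/ ([-back]) → [y]
/ɤ/ harmonizes with /ø/ ([-back]) → [e]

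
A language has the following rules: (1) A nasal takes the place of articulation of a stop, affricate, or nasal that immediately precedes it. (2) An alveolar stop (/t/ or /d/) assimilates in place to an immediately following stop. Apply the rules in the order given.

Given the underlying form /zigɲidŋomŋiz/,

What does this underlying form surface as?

[zigŋidnommiz]

Rule 1: /ɲ/ after /g/ (velar) → [ŋ]
Rule 1: /ŋ/ after /d/ (alveolar) → [n]
Rule 1: /ŋ/ after /m/ (labial) → [m]
After rule 1: zigŋidnommiz
Rule 2: no segment meets the rule's conditions; no change.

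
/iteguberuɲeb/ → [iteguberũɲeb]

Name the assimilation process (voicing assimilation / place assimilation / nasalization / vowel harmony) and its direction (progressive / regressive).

/u/→[ũ].
Each target copies a feature from the following segment, so the direction is regressive.

nasalization, regressive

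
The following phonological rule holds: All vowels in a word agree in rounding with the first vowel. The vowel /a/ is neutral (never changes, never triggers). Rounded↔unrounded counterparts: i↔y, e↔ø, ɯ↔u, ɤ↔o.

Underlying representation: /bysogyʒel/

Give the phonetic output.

/e/ harmonizes with /y/ ([+round]) → [ø]

[bysogyʒøl]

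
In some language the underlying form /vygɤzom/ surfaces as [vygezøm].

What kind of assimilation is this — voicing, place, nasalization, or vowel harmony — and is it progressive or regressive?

/ɤ/→[e] /o/→[ø].
Vowels agree with the first vowel, so the harmony is progressive.

vowel harmony, progressive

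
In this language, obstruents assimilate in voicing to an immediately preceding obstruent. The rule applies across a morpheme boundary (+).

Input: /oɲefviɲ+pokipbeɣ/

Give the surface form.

[oɲeffiɲ+pokippeɣ]

/v/ after /f/ (voiceless) → [f]
/b/ after /p/ (voiceless) → [p]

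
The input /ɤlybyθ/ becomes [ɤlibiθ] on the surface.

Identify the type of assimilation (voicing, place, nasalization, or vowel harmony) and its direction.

vowel harmony, progressive

/y/→[i] /y/→[i].
Vowels agree with the first vowel, so the harmony is progressive.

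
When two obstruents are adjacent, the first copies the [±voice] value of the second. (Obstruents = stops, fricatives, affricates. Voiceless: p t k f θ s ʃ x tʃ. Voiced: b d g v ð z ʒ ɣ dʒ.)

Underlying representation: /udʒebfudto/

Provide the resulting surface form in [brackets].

[udʒepfutto]

/b/ before /f/ (voiceless) → [p]
/d/ before /t/ (voiceless) → [t]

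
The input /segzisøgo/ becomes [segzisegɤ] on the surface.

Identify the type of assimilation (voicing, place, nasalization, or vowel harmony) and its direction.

/ø/→[e] /o/→[ɤ].
Vowels agree with the first vowel, so the harmony is progressive.

vowel harmony, progressive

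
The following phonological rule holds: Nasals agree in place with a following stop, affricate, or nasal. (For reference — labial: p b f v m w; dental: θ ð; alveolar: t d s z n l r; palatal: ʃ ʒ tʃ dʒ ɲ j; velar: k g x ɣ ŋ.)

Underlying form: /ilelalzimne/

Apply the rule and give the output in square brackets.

[ilelalzinne]

/m/ before /n/ (alveolar) → [n]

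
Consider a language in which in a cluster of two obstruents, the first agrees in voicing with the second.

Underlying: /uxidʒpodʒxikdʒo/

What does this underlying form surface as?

[uxitʃpotʃxigdʒo]

/dʒ/ before /p/ (voiceless) → [tʃ]
/dʒ/ before /x/ (voiceless) → [tʃ]
/k/ before /dʒ/ (voiced) → [g]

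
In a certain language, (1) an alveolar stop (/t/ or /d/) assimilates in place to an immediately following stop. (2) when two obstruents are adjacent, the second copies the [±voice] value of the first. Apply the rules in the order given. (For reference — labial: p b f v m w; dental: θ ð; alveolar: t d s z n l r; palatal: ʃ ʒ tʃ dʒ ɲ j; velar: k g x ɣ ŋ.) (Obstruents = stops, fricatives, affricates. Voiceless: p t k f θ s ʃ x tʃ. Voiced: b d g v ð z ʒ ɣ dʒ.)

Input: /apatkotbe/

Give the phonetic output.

Rule 1: /t/ before /k/ (velar) → [k]
Rule 1: /t/ before /b/ (labial) → [p]
After rule 1: apakkopbe
Rule 2: /b/ after /p/ (voiceless) → [p]

[apakkoppe]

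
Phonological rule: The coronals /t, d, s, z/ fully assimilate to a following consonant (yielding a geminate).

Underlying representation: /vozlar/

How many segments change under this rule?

/z/ before /l/ → [l] (total assimilation)
1 segment changes.

1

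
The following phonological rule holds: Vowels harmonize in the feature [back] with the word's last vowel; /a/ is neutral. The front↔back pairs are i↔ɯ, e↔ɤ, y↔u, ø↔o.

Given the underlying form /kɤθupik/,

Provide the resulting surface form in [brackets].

[keθypik]

/ɤ/ harmonizes with /i/ ([-back]) → [e]
/u/ harmonizes with /i/ ([-back]) → [y]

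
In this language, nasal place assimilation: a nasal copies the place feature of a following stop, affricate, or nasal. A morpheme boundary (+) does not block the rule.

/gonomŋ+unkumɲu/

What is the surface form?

/m/ before /ŋ/ (velar) → [ŋ]
/n/ before /k/ (velar) → [ŋ]
/m/ before /ɲ/ (palatal) → [ɲ]

[gonoŋŋ+uŋkuɲɲu]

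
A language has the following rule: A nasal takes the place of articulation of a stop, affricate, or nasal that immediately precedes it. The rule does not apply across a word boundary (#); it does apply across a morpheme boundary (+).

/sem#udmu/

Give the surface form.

[sem#udnu]

/m/ after /d/ (alveolar) → [n]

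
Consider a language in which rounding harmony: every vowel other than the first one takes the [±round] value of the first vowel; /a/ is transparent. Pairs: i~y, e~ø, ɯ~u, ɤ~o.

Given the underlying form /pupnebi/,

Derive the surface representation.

[pupnøby]

/e/ harmonizes with /u/ ([+round]) → [ø]
/i/ harmonizes with /u/ ([+round]) → [y]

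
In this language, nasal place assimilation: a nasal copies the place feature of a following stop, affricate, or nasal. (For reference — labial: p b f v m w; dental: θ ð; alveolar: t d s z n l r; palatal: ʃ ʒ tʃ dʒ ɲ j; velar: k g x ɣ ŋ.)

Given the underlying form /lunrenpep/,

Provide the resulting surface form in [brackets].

[lunrempep]

/n/ before /p/ (labial) → [m]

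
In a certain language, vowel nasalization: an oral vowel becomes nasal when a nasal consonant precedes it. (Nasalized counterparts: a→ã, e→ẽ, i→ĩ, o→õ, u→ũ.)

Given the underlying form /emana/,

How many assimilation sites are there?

2

/a/ after nasal /m/ → [ã]
/a/ after nasal /n/ → [ã]
2 segments change.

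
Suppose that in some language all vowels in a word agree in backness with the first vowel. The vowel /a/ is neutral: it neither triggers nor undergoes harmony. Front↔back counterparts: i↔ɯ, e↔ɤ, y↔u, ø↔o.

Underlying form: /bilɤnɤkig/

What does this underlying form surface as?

/ɤ/ harmonizes with /i/ ([-back]) → [e]
/ɤ/ harmonizes with /i/ ([-back]) → [e]

[bilenekig]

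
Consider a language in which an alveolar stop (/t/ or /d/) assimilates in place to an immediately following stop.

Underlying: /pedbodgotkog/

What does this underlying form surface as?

[pebboggokkog]

/d/ before /b/ (labial) → [b]
/d/ before /g/ (velar) → [g]
/t/ before /k/ (velar) → [k]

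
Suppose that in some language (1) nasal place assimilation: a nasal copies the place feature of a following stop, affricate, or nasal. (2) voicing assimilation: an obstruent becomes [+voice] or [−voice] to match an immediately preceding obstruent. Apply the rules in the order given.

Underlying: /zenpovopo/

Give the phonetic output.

[zempovopo]

Rule 1: /n/ before /p/ (labial) → [m]
After rule 1: zempovopo
Rule 2: no segment meets the rule's conditions; no change.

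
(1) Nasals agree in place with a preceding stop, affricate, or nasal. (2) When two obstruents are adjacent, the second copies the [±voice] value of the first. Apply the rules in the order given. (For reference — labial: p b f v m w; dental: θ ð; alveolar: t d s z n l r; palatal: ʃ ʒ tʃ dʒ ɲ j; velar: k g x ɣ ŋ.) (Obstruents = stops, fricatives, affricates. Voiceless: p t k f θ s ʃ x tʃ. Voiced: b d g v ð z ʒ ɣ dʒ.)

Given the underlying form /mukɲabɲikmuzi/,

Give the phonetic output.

Rule 1: /ɲ/ after /k/ (velar) → [ŋ]
Rule 1: /ɲ/ after /b/ (labial) → [m]
Rule 1: /m/ after /k/ (velar) → [ŋ]
After rule 1: mukŋabmikŋuzi
Rule 2: no segment meets the rule's conditions; no change.

[mukŋabmikŋuzi]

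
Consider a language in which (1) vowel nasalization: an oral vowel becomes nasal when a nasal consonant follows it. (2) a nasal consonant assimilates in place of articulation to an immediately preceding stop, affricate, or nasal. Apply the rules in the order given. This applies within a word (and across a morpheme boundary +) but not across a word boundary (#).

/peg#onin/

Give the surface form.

Rule 1: /o/ before nasal /n/ → [õ]
Rule 1: /i/ before nasal /n/ → [ĩ]
After rule 1: peg#õnĩn
Rule 2: no segment meets the rule's conditions; no change.

[peg#õnĩn]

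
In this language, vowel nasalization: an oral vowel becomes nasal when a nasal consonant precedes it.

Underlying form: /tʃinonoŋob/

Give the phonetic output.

/o/ after nasal /n/ → [õ]
/o/ after nasal /n/ → [õ]
/o/ after nasal /ŋ/ → [õ]

[tʃinõnõŋõb]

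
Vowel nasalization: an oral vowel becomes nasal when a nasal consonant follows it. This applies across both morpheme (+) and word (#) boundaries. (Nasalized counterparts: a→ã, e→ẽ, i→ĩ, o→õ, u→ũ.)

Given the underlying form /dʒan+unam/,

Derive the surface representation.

[dʒãn+ũnãm]

/a/ before nasal /n/ → [ã]
/u/ before nasal /n/ → [ũ]
/a/ before nasal /m/ → [ã]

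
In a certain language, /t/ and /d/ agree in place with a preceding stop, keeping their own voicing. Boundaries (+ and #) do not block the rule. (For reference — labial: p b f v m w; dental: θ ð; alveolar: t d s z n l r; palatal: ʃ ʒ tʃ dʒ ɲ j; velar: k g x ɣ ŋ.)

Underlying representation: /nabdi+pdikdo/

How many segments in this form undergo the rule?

3

/d/ after /b/ (labial) → [b]
/d/ after /p/ (labial) → [b]
/d/ after /k/ (velar) → [g]
3 segments change.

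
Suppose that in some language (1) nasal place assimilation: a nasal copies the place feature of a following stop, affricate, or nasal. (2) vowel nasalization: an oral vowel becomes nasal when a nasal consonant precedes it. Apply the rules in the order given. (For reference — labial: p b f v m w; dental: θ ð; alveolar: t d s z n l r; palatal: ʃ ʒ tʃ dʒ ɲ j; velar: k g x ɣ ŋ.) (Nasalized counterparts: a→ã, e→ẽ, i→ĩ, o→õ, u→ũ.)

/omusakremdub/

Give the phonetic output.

Rule 1: /m/ before /d/ (alveolar) → [n]
After rule 1: omusakrendub
Rule 2: /u/ after nasal /m/ → [ũ]

[omũsakrendub]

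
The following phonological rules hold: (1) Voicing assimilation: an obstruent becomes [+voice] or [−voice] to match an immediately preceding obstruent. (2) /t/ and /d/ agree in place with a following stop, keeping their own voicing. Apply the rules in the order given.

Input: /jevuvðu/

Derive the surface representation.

[jevuvðu]

Rule 1: no segment meets the rule's conditions; no change.
After rule 1: jevuvðu
Rule 2: no segment meets the rule's conditions; no change.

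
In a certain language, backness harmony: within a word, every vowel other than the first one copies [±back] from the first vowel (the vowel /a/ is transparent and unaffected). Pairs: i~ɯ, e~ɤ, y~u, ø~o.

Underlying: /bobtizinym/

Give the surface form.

[bobtɯzɯnum]

/i/ harmonizes with /o/ ([+back]) → [ɯ]
/i/ harmonizes with /o/ ([+back]) → [ɯ]
/y/ harmonizes with /o/ ([+back]) → [u]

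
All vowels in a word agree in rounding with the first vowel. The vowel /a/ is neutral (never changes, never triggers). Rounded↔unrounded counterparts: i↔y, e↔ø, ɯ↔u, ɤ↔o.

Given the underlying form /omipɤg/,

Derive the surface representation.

/i/ harmonizes with /o/ ([+round]) → [y]
/ɤ/ harmonizes with /o/ ([+round]) → [o]

[omypog]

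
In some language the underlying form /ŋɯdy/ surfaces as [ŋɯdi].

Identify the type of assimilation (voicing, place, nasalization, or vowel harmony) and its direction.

/y/→[i].
Vowels agree with the first vowel, so the harmony is progressive.

vowel harmony, progressive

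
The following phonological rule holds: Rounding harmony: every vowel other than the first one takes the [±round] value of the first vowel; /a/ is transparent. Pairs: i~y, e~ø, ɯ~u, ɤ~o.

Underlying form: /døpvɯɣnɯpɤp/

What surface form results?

/ɯ/ harmonizes with /ø/ ([+round]) → [u]
/ɯ/ harmonizes with /ø/ ([+round]) → [u]
/ɤ/ harmonizes with /ø/ ([+round]) → [o]

[døpvuɣnupop]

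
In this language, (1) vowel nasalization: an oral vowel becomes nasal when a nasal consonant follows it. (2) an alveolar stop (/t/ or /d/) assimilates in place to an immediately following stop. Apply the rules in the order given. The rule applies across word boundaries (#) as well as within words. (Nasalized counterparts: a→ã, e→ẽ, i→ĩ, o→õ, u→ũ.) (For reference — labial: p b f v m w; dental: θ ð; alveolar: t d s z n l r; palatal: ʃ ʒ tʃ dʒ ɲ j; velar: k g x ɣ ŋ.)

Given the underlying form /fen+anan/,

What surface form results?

Rule 1: /e/ before nasal /n/ → [ẽ]
Rule 1: /a/ before nasal /n/ → [ã]
Rule 1: /a/ before nasal /n/ → [ã]
After rule 1: fẽn+ãnãn
Rule 2: no segment meets the rule's conditions; no change.

[fẽn+ãnãn]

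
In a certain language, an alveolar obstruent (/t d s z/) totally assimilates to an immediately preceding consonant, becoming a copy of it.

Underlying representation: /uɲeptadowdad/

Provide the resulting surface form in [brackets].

/t/ after /p/ → [p] (total assimilation)
/d/ after /w/ → [w] (total assimilation)

[uɲeppadowwad]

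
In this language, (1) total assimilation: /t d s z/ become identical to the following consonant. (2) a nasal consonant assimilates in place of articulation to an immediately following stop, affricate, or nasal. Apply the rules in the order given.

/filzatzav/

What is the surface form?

Rule 1: /t/ before /z/ → [z] (total assimilation)
After rule 1: filzazzav
Rule 2: no segment meets the rule's conditions; no change.

[filzazzav]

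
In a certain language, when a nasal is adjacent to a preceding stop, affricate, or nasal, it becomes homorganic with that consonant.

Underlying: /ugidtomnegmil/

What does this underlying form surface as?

[ugidtommegŋil]

/n/ after /m/ (labial) → [m]
/m/ after /g/ (velar) → [ŋ]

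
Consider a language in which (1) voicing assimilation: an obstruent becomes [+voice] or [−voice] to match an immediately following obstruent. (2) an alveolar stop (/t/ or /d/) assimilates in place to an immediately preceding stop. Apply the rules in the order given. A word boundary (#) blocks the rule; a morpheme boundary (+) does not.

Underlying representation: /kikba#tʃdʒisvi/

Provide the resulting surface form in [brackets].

Rule 1: /k/ before /b/ (voiced) → [g]
Rule 1: /tʃ/ before /dʒ/ (voiced) → [dʒ]
Rule 1: /s/ before /v/ (voiced) → [z]
After rule 1: kigba#dʒdʒizvi
Rule 2: no segment meets the rule's conditions; no change.

[kigba#dʒdʒizvi]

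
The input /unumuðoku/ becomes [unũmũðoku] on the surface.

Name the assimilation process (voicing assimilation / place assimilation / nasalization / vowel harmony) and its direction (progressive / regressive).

/u/→[ũ] /u/→[ũ].
Each target copies a feature from the preceding segment, so the direction is progressive.

nasalization, progressive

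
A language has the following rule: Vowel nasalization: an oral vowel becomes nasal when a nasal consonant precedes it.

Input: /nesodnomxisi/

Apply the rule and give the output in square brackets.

[nẽsodnõmxisi]

/e/ after nasal /n/ → [ẽ]
/o/ after nasal /n/ → [õ]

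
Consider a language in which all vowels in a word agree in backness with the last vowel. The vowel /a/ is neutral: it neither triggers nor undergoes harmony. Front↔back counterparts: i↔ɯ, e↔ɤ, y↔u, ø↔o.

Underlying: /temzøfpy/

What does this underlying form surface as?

no segment meets the rule's conditions; no change.

[temzøfpy]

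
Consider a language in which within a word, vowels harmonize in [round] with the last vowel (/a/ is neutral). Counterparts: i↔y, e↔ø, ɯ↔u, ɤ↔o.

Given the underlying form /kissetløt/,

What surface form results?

/i/ harmonizes with /ø/ ([+round]) → [y]
/e/ harmonizes with /ø/ ([+round]) → [ø]

[kyssøtløt]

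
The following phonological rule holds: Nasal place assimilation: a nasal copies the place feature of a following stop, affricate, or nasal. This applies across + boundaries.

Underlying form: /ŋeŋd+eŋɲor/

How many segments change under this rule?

2

/ŋ/ before /d/ (alveolar) → [n]
/ŋ/ before /ɲ/ (palatal) → [ɲ]
2 segments change.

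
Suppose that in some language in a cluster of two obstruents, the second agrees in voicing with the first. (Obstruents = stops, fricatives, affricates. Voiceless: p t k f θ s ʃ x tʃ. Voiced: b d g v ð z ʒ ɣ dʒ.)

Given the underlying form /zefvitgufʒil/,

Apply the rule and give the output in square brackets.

/v/ after /f/ (voiceless) → [f]
/g/ after /t/ (voiceless) → [k]
/ʒ/ after /f/ (voiceless) → [ʃ]

[zeffitkufʃil]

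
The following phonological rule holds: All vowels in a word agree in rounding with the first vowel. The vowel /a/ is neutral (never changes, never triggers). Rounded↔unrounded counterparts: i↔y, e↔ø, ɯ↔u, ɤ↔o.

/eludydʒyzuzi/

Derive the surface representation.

/u/ harmonizes with /e/ ([-round]) → [ɯ]
/y/ harmonizes with /e/ ([-round]) → [i]
/y/ harmonizes with /e/ ([-round]) → [i]
/u/ harmonizes with /e/ ([-round]) → [ɯ]

[elɯdidʒizɯzi]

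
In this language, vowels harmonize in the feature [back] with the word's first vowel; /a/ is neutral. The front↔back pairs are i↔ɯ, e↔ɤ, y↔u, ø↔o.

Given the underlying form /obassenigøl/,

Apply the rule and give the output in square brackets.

[obassɤnɯgol]

/e/ harmonizes with /o/ ([+back]) → [ɤ]
/i/ harmonizes with /o/ ([+back]) → [ɯ]
/ø/ harmonizes with /o/ ([+back]) → [o]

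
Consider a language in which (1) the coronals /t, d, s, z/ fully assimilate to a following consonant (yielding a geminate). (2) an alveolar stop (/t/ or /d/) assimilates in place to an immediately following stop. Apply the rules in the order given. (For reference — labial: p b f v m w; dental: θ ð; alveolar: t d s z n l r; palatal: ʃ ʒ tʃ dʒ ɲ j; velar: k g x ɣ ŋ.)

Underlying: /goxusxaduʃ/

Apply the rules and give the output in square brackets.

Rule 1: /s/ before /x/ → [x] (total assimilation)
After rule 1: goxuxxaduʃ
Rule 2: no segment meets the rule's conditions; no change.

[goxuxxaduʃ]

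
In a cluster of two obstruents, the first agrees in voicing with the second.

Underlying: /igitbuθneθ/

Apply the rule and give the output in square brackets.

[igidbuθneθ]

/t/ before /b/ (voiced) → [d]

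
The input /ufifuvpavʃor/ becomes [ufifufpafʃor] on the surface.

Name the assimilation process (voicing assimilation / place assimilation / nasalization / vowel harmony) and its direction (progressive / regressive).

/v/→[f] /v/→[f].
Each target copies a feature from the following segment, so the direction is regressive.

voicing assimilation, regressive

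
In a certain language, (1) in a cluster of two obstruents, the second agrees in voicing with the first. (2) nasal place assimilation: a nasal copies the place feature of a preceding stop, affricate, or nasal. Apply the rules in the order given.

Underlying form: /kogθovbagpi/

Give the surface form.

[kogðovbagbi]

Rule 1: /θ/ after /g/ (voiced) → [ð]
Rule 1: /p/ after /g/ (voiced) → [b]
After rule 1: kogðovbagbi
Rule 2: no segment meets the rule's conditions; no change.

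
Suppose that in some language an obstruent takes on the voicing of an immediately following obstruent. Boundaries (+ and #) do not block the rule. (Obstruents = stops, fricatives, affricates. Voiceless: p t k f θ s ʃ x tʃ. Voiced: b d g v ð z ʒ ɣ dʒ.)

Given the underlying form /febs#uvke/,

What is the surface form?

/b/ before /s/ (voiceless) → [p]
/v/ before /k/ (voiceless) → [f]

[feps#ufke]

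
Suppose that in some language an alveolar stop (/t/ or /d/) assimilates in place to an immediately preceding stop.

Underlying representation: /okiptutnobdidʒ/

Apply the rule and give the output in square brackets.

/t/ after /p/ (labial) → [p]
/d/ after /b/ (labial) → [b]

[okipputnobbidʒ]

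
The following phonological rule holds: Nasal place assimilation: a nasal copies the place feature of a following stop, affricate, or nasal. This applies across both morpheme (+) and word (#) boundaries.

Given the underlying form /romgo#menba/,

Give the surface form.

/m/ before /g/ (velar) → [ŋ]
/n/ before /b/ (labial) → [m]

[roŋgo#memba]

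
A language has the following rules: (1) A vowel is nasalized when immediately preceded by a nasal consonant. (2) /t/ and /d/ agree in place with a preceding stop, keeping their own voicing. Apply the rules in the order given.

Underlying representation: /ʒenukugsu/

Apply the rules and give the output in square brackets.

[ʒenũkugsu]

Rule 1: /u/ after nasal /n/ → [ũ]
After rule 1: ʒenũkugsu
Rule 2: no segment meets the rule's conditions; no change.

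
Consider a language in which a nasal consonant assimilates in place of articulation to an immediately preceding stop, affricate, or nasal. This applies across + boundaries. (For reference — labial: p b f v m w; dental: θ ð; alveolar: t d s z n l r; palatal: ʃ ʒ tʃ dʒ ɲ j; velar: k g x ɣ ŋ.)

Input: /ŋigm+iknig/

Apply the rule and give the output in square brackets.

[ŋigŋ+ikŋig]

/m/ after /g/ (velar) → [ŋ]
/n/ after /k/ (velar) → [ŋ]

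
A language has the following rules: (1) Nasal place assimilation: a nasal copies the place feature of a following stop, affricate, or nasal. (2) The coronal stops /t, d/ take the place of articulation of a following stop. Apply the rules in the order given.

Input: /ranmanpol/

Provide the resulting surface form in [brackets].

Rule 1: /n/ before /m/ (labial) → [m]
Rule 1: /n/ before /p/ (labial) → [m]
After rule 1: rammampol
Rule 2: no segment meets the rule's conditions; no change.

[rammampol]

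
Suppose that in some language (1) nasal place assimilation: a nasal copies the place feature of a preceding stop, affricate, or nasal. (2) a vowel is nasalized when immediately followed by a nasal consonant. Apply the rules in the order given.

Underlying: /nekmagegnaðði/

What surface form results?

Rule 1: /m/ after /k/ (velar) → [ŋ]
Rule 1: /n/ after /g/ (velar) → [ŋ]
After rule 1: nekŋagegŋaðði
Rule 2: no segment meets the rule's conditions; no change.

[nekŋagegŋaðði]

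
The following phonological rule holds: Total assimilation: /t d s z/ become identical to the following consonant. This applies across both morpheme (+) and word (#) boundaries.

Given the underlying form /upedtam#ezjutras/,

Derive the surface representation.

/d/ before /t/ → [t] (total assimilation)
/z/ before /j/ → [j] (total assimilation)
/t/ before /r/ → [r] (total assimilation)

[upettam#ejjurras]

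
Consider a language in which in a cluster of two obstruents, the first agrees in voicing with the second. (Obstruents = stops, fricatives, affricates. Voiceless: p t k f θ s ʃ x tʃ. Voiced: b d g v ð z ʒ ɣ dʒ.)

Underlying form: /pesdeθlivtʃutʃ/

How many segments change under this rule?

/s/ before /d/ (voiced) → [z]
/v/ before /tʃ/ (voiceless) → [f]
2 segments change.

2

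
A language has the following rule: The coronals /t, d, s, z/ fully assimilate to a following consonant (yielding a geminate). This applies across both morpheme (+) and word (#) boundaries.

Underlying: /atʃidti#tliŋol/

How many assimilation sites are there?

2

/d/ before /t/ → [t] (total assimilation)
/t/ before /l/ → [l] (total assimilation)
2 segments change.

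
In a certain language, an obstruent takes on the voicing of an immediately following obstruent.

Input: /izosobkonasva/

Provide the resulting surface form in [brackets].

/b/ before /k/ (voiceless) → [p]
/s/ before /v/ (voiced) → [z]

[izosopkonazva]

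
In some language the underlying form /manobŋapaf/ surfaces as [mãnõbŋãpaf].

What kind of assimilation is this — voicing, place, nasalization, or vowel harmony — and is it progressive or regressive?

/a/→[ã] /o/→[õ] /a/→[ã].
Each target copies a feature from the preceding segment, so the direction is progressive.

nasalization, progressive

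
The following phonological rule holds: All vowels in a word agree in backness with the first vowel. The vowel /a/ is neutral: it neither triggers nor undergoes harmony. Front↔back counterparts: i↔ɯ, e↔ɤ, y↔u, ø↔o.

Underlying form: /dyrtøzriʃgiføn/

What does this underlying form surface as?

[dyrtøzriʃgiføn]

no segment meets the rule's conditions; no change.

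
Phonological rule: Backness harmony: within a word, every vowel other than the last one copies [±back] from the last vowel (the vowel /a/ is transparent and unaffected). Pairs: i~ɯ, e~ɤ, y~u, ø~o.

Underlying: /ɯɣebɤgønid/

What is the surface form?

[iɣebegønid]

/ɯ/ harmonizes with /i/ ([-back]) → [i]
/ɤ/ harmonizes with /i/ ([-back]) → [e]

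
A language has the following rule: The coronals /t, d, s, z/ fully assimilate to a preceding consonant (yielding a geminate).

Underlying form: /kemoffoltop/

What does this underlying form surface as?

[kemoffollop]

/t/ after /l/ → [l] (total assimilation)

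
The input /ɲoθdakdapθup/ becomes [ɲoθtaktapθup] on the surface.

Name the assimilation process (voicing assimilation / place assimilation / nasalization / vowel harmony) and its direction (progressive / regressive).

/d/→[t] /d/→[t].
Each target copies a feature from the preceding segment, so the direction is progressive.

voicing assimilation, progressive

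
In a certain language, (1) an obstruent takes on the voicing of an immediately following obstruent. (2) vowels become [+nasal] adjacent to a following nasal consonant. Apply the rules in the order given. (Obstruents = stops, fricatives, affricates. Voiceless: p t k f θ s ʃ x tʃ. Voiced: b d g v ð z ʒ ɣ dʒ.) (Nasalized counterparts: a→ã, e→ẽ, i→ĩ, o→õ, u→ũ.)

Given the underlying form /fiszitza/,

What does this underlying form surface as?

[fizzidza]

Rule 1: /s/ before /z/ (voiced) → [z]
Rule 1: /t/ before /z/ (voiced) → [d]
After rule 1: fizzidza
Rule 2: no segment meets the rule's conditions; no change.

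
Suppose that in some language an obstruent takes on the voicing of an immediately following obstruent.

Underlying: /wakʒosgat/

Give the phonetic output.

/k/ before /ʒ/ (voiced) → [g]
/s/ before /g/ (voiced) → [z]

[wagʒozgat]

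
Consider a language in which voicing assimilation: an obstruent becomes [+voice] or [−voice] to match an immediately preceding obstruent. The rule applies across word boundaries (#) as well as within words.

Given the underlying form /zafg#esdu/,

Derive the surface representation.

/g/ after /f/ (voiceless) → [k]
/d/ after /s/ (voiceless) → [t]

[zafk#estu]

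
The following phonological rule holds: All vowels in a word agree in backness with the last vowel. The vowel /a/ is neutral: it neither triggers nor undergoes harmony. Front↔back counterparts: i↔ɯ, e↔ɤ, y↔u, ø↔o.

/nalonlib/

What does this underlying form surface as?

/o/ harmonizes with /i/ ([-back]) → [ø]

[nalønlib]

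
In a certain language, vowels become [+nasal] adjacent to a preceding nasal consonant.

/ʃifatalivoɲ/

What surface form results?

no segment meets the rule's conditions; no change.

[ʃifatalivoɲ]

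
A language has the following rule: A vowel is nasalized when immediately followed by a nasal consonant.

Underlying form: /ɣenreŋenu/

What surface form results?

/e/ before nasal /n/ → [ẽ]
/e/ before nasal /ŋ/ → [ẽ]
/e/ before nasal /n/ → [ẽ]

[ɣẽnrẽŋẽnu]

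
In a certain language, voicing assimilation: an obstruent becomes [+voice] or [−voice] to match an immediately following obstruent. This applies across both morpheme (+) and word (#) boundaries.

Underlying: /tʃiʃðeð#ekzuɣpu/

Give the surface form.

/ʃ/ before /ð/ (voiced) → [ʒ]
/k/ before /z/ (voiced) → [g]
/ɣ/ before /p/ (voiceless) → [x]

[tʃiʒðeð#egzuxpu]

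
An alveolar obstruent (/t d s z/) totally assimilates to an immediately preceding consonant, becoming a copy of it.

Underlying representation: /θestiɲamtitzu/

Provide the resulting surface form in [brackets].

/t/ after /s/ → [s] (total assimilation)
/t/ after /m/ → [m] (total assimilation)
/z/ after /t/ → [t] (total assimilation)

[θessiɲammittu]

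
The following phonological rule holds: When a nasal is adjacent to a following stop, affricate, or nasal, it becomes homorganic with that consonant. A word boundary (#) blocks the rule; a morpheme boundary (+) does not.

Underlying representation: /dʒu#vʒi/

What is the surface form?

[dʒu#vʒi]

no segment meets the rule's conditions; no change.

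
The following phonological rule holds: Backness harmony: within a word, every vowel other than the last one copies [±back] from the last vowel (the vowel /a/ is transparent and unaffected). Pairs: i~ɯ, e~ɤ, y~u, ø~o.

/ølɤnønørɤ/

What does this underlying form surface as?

/ø/ harmonizes with /ɤ/ ([+back]) → [o]
/ø/ harmonizes with /ɤ/ ([+back]) → [o]
/ø/ harmonizes with /ɤ/ ([+back]) → [o]

[olɤnonorɤ]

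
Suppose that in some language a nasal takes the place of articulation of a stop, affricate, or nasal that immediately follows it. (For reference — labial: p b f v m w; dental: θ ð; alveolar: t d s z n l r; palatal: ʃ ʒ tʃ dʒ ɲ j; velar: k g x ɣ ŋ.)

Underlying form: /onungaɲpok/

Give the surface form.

[onuŋgampok]

/n/ before /g/ (velar) → [ŋ]
/ɲ/ before /p/ (labial) → [m]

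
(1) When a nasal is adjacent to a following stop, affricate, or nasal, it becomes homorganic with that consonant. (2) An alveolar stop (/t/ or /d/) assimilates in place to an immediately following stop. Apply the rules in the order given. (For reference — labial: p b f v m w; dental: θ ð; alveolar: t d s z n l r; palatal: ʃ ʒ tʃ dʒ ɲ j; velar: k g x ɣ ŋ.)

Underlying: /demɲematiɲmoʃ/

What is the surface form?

Rule 1: /m/ before /ɲ/ (palatal) → [ɲ]
Rule 1: /ɲ/ before /m/ (labial) → [m]
After rule 1: deɲɲematimmoʃ
Rule 2: no segment meets the rule's conditions; no change.

[deɲɲematimmoʃ]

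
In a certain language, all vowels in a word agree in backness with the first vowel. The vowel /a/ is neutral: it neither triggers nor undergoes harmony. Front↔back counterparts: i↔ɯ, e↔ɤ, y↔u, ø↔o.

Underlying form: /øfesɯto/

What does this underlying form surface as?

/ɯ/ harmonizes with /ø/ ([-back]) → [i]
/o/ harmonizes with /ø/ ([-back]) → [ø]

[øfesitø]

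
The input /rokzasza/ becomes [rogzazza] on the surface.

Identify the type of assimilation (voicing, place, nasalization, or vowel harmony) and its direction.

voicing assimilation, regressive

/k/→[g] /s/→[z].
Each target copies a feature from the following segment, so the direction is regressive.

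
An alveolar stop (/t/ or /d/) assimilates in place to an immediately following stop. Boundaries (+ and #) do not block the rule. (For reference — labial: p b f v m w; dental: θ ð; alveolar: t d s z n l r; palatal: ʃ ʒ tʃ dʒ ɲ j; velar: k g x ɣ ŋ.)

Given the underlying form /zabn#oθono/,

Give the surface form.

[zabn#oθono]

no segment meets the rule's conditions; no change.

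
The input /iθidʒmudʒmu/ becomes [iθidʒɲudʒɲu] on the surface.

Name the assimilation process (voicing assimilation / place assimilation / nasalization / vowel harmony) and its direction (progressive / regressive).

/m/→[ɲ] /m/→[ɲ].
Each target copies a feature from the preceding segment, so the direction is progressive.

place assimilation, progressive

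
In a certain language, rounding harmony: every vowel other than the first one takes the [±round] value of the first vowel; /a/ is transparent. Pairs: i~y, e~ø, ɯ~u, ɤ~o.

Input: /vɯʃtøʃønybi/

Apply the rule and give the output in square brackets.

[vɯʃteʃenibi]

/ø/ harmonizes with /ɯ/ ([-round]) → [e]
/ø/ harmonizes with /ɯ/ ([-round]) → [e]
/y/ harmonizes with /ɯ/ ([-round]) → [i]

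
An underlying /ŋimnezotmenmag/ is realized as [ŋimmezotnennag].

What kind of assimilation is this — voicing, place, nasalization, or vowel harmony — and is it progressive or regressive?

/n/→[m] /m/→[n] /m/→[n].
Each target copies a feature from the preceding segment, so the direction is progressive.

place assimilation, progressive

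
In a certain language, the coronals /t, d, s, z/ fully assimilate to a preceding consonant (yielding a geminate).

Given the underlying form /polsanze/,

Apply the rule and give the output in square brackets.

/s/ after /l/ → [l] (total assimilation)
/z/ after /n/ → [n] (total assimilation)

[pollanne]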